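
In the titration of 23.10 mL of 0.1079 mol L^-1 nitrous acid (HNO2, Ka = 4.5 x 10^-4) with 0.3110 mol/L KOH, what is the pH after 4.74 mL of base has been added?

Initial n(HNO2) = 0.1079 x 0.02310 = 0.002492 mol.
n(KOH) added = 0.3110 x 0.004740 = 0.001474 mol, converting that many moles of HNO2 to NO2-.
Remaining n(HNO2) = 0.001018 mol; n(NO2-) = 0.001474 mol.
By Henderson-Hasselbalch, pH = pKa + log([A^-]/[HA]) = 3.35 + log(0.001474/0.001018) = 3.35 + (+0.16) = 3.51.

3.51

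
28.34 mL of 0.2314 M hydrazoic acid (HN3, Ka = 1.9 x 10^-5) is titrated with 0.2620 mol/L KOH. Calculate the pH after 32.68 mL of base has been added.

12.52

n(acid) = 0.2314 x 0.02834 = 0.006558 mol; n(KOH) added = 0.2620 x 0.03268 = 0.008562 mol.
Base is in excess by 0.008562 - 0.006558 = 0.002004 mol in a total volume of 0.06102 L.
[OH^-] = 0.002004/0.06102 = 0.03285 M, so pOH = 1.48 and pH = 14.00 - 1.48 = 12.52.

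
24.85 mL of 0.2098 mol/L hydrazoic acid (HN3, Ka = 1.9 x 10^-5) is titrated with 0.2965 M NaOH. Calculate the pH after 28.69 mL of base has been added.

12.79

n(acid) = 0.2098 x 0.02485 = 0.005214 mol; n(NaOH) added = 0.2965 x 0.02869 = 0.008507 mol.
Base is in excess by 0.008507 - 0.005214 = 0.003293 mol in a total volume of 0.05354 L.
[OH^-] = 0.003293/0.05354 = 0.06151 M, so pOH = 1.21 and pH = 14.00 - 1.21 = 12.79.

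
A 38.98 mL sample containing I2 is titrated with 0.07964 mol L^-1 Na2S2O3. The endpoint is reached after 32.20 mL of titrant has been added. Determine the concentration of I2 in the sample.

n(Na2S2O3) = 0.07964 x 0.03220 = 0.002564 mol.
From the balanced equation, 2 mol Na2S2O3 reacts with 1 mol I2, so n(I2) = 0.002564 x 1/2 = 0.001282 mol.
[I2] = 0.001282 / 0.03898 L = 0.0329 M.

0.0329 M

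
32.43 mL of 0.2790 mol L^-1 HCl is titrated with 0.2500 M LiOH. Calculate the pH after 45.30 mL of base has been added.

n(acid) = 0.2790 x 0.03243 = 0.009048 mol; n(LiOH) added = 0.2500 x 0.04530 = 0.01132 mol.
Base is in excess by 0.01132 - 0.009048 = 0.002277 mol in a total volume of 0.07773 L.
[OH^-] = 0.002277/0.07773 = 0.02929 M, so pOH = 1.53 and pH = 14.00 - 1.53 = 12.47.

12.47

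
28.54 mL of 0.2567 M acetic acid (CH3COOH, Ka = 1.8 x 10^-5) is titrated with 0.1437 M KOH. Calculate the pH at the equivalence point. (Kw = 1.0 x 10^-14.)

n(CH3COOH) = 0.2567 x 0.02854 = 0.007326 mol; V(KOH) at equivalence = 0.007326/0.1437 = 0.05098 L.
At equivalence all the acid is converted to CH3COO-; total volume = 0.02854 + 0.05098 = 0.07952 L, so [CH3COO-] = 0.007326/0.07952 = 0.09213 M.
Kb = Kw/Ka = 1.0e-14 / 1.8 x 10^-5 = 5.56e-10.
[OH^-] = sqrt(Kb x [CH3COO-]) = sqrt(5.56e-10 x 0.09213) = 7.15e-6 M.
pOH = 5.15, so pH = 14.00 - 5.15 = 8.85.

8.85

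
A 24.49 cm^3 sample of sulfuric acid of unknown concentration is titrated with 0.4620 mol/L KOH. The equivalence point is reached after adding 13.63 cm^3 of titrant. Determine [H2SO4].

n(KOH) delivered = 0.4620 x 0.01363 = 0.006297 mol.
The reaction is 1 H2SO4 + 2 KOH, so n(H2SO4) = 0.006297 x 1/2 = 0.003149 mol.
[H2SO4] = 0.003149 mol / 0.02449 L = 0.129 M.

0.129 M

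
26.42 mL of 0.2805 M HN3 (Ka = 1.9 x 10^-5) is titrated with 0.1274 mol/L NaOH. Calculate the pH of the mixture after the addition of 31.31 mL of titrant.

4.79

Initial n(HN3) = 0.2805 x 0.02642 = 0.007411 mol.
n(NaOH) added = 0.1274 x 0.03131 = 0.003989 mol, converting that many moles of HN3 to N3-.
Remaining n(HN3) = 0.003422 mol; n(N3-) = 0.003989 mol.
By Henderson-Hasselbalch, pH = pKa + log([A^-]/[HA]) = 4.72 + log(0.003989/0.003422) = 4.72 + (+0.07) = 4.79.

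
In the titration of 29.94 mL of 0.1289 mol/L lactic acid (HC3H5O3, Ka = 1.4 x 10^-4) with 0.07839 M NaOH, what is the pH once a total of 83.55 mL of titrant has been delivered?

n(acid) = 0.1289 x 0.02994 = 0.003859 mol; n(NaOH) added = 0.07839 x 0.08355 = 0.006549 mol.
Base is in excess by 0.006549 - 0.003859 = 0.002690 mol in a total volume of 0.1135 L.
[OH^-] = 0.002690/0.1135 = 0.02370 M, so pOH = 1.63 and pH = 14.00 - 1.63 = 12.37.

12.37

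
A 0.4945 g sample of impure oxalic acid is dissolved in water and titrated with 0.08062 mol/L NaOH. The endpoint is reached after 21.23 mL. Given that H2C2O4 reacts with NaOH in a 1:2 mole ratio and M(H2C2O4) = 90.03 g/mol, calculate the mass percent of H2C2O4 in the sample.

15.6%

n(NaOH) = 0.08062 x 0.02123 = 0.001712 mol.
n(H2C2O4) = 0.001712 / 2 = 0.0008558 mol.
mass of H2C2O4 = 0.0008558 x 90.03 = 0.07705 g.
% purity = 0.07705 / 0.4945 x 100 = 15.6%.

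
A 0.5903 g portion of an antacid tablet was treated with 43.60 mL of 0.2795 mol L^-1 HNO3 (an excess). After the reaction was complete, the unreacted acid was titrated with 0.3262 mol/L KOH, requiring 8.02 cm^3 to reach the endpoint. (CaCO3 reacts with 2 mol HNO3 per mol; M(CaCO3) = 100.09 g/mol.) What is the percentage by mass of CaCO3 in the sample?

81.1%

Total n(HNO3) added = 0.2795 x 0.04360 = 0.01219 mol.
n(KOH) used = 0.3262 x 0.008020 = 0.002616 mol, which equals the excess n(HNO3).
So n(HNO3) consumed by the sample = 0.01219 - 0.002616 = 0.009570 mol.
n(CaCO3) = 0.009570 / 2 = 0.004785 mol.
mass CaCO3 = 0.004785 x 100.09 = 0.4789 g, so %CaCO3 = 0.4789/0.5903 x 100 = 81.1%.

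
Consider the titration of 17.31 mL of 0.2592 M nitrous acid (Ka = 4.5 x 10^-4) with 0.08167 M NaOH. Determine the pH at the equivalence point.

n(HNO2) = 0.2592 x 0.01731 = 0.004487 mol; V(NaOH) at equivalence = 0.004487/0.08167 = 0.05494 L.
At equivalence all the acid is converted to NO2-; total volume = 0.01731 + 0.05494 = 0.07225 L, so [NO2-] = 0.004487/0.07225 = 0.06210 M.
Kb = Kw/Ka = 1.0e-14 / 4.5 x 10^-4 = 2.22e-11.
[OH^-] = sqrt(Kb x [NO2-]) = sqrt(2.22e-11 x 0.06210) = 1.17e-6 M.
pOH = 5.93, so pH = 14.00 - 5.93 = 8.07.

8.07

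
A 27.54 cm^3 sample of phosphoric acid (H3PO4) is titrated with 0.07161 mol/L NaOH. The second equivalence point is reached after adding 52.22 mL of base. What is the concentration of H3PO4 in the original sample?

0.0679 M

n(NaOH) = 0.07161 x 0.05222 = 0.003739 mol.
At the second equivalence point, 2 mol OH^- react per mol H3PO4, so n(H3PO4) = 0.003739 / 2 = 0.001870 mol.
[H3PO4] = 0.001870 / 0.02754 L = 0.0679 M.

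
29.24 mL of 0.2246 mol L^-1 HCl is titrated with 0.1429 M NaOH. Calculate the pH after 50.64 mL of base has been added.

11.92

n(acid) = 0.2246 x 0.02924 = 0.006567 mol; n(NaOH) added = 0.1429 x 0.05064 = 0.007236 mol.
Base is in excess by 0.007236 - 0.006567 = 0.0006692 mol in a total volume of 0.07988 L.
[OH^-] = 0.0006692/0.07988 = 0.008377 M, so pOH = 2.08 and pH = 14.00 - 2.08 = 11.92.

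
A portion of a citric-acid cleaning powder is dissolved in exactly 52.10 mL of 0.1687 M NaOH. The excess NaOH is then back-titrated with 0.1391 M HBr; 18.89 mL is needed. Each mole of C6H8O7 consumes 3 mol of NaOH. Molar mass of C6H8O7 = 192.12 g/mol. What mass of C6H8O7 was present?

0.395 g

Total n(NaOH) added = 0.1687 x 0.05210 = 0.008789 mol.
n(HBr) used = 0.1391 x 0.01889 = 0.002628 mol, which equals the excess n(NaOH).
So n(NaOH) consumed by the sample = 0.008789 - 0.002628 = 0.006162 mol.
n(C6H8O7) = 0.006162 / 3 = 0.002054 mol.
mass = 0.002054 mol x 192.12 g/mol = 0.395 g.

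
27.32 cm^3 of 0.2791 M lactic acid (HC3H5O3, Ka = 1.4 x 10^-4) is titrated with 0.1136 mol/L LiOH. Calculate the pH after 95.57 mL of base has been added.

12.42

n(acid) = 0.2791 x 0.02732 = 0.007625 mol; n(LiOH) added = 0.1136 x 0.09557 = 0.01086 mol.
Base is in excess by 0.01086 - 0.007625 = 0.003232 mol in a total volume of 0.1229 L.
[OH^-] = 0.003232/0.1229 = 0.02630 M, so pOH = 1.58 and pH = 14.00 - 1.58 = 12.42.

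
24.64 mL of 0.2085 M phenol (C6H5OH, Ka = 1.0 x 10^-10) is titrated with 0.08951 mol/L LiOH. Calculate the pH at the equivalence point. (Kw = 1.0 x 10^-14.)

11.40

n(C6H5OH) = 0.2085 x 0.02464 = 0.005137 mol; V(LiOH) at equivalence = 0.005137/0.08951 = 0.05740 L.
At equivalence all the acid is converted to C6H5O-; total volume = 0.02464 + 0.05740 = 0.08204 L, so [C6H5O-] = 0.005137/0.08204 = 0.06262 M.
Kb = Kw/Ka = 1.0e-14 / 1.0 x 10^-10 = 0.000100.
[OH^-] = sqrt(Kb x [C6H5O-]) = sqrt(0.000100 x 0.06262) = 0.00250 M.
pOH = 2.60, so pH = 14.00 - 2.60 = 11.40.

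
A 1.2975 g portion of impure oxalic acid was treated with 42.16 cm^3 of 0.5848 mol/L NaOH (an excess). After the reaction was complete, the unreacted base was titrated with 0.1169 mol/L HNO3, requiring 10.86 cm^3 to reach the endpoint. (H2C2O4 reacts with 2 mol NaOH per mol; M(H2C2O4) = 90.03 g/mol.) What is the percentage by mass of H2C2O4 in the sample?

Total n(NaOH) added = 0.5848 x 0.04216 = 0.02466 mol.
n(HNO3) used = 0.1169 x 0.01086 = 0.001270 mol, which equals the excess n(NaOH).
So n(NaOH) consumed by the sample = 0.02466 - 0.001270 = 0.02339 mol.
n(H2C2O4) = 0.02339 / 2 = 0.01169 mol.
mass H2C2O4 = 0.01169 x 90.03 = 1.053 g, so %H2C2O4 = 1.053/1.2975 x 100 = 81.1%.

81.1%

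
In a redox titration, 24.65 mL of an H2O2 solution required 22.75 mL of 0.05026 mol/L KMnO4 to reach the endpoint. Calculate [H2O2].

n(KMnO4) = 0.05026 x 0.02275 = 0.001143 mol.
From the balanced equation, 2 mol KMnO4 reacts with 5 mol H2O2, so n(H2O2) = 0.001143 x 5/2 = 0.002859 mol.
[H2O2] = 0.002859 / 0.02465 L = 0.116 M.

0.116 M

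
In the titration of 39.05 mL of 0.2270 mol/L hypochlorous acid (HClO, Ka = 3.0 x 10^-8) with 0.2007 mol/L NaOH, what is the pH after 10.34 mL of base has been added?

7.01

Initial n(HClO) = 0.2270 x 0.03905 = 0.008864 mol.
n(NaOH) added = 0.2007 x 0.01034 = 0.002075 mol, converting that many moles of HClO to ClO-.
Remaining n(HClO) = 0.006789 mol; n(ClO-) = 0.002075 mol.
By Henderson-Hasselbalch, pH = pKa + log([A^-]/[HA]) = 7.52 + log(0.002075/0.006789) = 7.52 + (-0.51) = 7.01.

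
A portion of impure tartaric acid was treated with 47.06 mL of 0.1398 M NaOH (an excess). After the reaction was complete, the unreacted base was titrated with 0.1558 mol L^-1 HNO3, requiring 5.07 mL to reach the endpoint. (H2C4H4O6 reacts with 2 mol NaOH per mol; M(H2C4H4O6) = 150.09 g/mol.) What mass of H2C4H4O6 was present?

0.434 g

Total n(NaOH) added = 0.1398 x 0.04706 = 0.006579 mol.
n(HNO3) used = 0.1558 x 0.005070 = 0.0007899 mol, which equals the excess n(NaOH).
So n(NaOH) consumed by the sample = 0.006579 - 0.0007899 = 0.005789 mol.
n(H2C4H4O6) = 0.005789 / 2 = 0.002895 mol.
mass = 0.002895 mol x 150.09 g/mol = 0.434 g.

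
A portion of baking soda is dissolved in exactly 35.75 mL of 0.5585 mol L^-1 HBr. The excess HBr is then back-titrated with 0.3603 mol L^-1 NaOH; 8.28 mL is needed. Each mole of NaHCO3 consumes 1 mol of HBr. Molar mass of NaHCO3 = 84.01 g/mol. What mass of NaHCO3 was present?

1.43 g

Total n(HBr) added = 0.5585 x 0.03575 = 0.01997 mol.
n(NaOH) used = 0.3603 x 0.008280 = 0.002983 mol, which equals the excess n(HBr).
So n(HBr) consumed by the sample = 0.01997 - 0.002983 = 0.01698 mol.
n(NaHCO3) = 0.01698 / 1 = 0.01698 mol.
mass = 0.01698 mol x 84.01 g/mol = 1.43 g.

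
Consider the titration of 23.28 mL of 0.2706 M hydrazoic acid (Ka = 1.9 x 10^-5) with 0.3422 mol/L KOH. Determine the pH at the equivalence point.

8.95

n(HN3) = 0.2706 x 0.02328 = 0.006300 mol; V(KOH) at equivalence = 0.006300/0.3422 = 0.01841 L.
At equivalence all the acid is converted to N3-; total volume = 0.02328 + 0.01841 = 0.04169 L, so [N3-] = 0.006300/0.04169 = 0.1511 M.
Kb = Kw/Ka = 1.0e-14 / 1.9 x 10^-5 = 5.26e-10.
[OH^-] = sqrt(Kb x [N3-]) = sqrt(5.26e-10 x 0.1511) = 8.92e-6 M.
pOH = 5.05, so pH = 14.00 - 5.05 = 8.95.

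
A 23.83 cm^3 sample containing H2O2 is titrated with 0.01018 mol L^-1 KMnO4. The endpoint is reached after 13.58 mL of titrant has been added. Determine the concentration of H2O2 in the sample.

n(KMnO4) = 0.01018 x 0.01358 = 0.0001382 mol.
From the balanced equation, 2 mol KMnO4 reacts with 5 mol H2O2, so n(H2O2) = 0.0001382 x 5/2 = 0.0003456 mol.
[H2O2] = 0.0003456 / 0.02383 L = 0.0145 M.

0.0145 M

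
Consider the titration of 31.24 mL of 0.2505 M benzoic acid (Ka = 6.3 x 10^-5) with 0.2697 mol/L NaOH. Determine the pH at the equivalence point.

n(C6H5COOH) = 0.2505 x 0.03124 = 0.007826 mol; V(NaOH) at equivalence = 0.007826/0.2697 = 0.02902 L.
At equivalence all the acid is converted to C6H5COO-; total volume = 0.03124 + 0.02902 = 0.06026 L, so [C6H5COO-] = 0.007826/0.06026 = 0.1299 M.
Kb = Kw/Ka = 1.0e-14 / 6.3 x 10^-5 = 1.59e-10.
[OH^-] = sqrt(Kb x [C6H5COO-]) = sqrt(1.59e-10 x 0.1299) = 4.54e-6 M.
pOH = 5.34, so pH = 14.00 - 5.34 = 8.66.

8.66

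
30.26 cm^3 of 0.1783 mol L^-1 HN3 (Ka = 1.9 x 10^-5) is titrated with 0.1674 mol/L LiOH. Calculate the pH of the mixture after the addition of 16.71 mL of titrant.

4.75

Initial n(HN3) = 0.1783 x 0.03026 = 0.005395 mol.
n(LiOH) added = 0.1674 x 0.01671 = 0.002797 mol, converting that many moles of HN3 to N3-.
Remaining n(HN3) = 0.002598 mol; n(N3-) = 0.002797 mol.
By Henderson-Hasselbalch, pH = pKa + log([A^-]/[HA]) = 4.72 + log(0.002797/0.002598) = 4.72 + (+0.03) = 4.75.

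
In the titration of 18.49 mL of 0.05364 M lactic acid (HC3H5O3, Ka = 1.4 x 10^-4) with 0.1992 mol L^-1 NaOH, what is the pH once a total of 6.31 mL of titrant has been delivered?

n(acid) = 0.05364 x 0.01849 = 0.0009918 mol; n(NaOH) added = 0.1992 x 0.006310 = 0.001257 mol.
Base is in excess by 0.001257 - 0.0009918 = 0.0002651 mol in a total volume of 0.02480 L.
[OH^-] = 0.0002651/0.02480 = 0.01069 M, so pOH = 1.97 and pH = 14.00 - 1.97 = 12.03.

12.03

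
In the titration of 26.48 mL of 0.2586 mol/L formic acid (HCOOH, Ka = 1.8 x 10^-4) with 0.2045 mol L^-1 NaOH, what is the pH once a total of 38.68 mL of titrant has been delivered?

12.21

n(acid) = 0.2586 x 0.02648 = 0.006848 mol; n(NaOH) added = 0.2045 x 0.03868 = 0.007910 mol.
Base is in excess by 0.007910 - 0.006848 = 0.001062 mol in a total volume of 0.06516 L.
[OH^-] = 0.001062/0.06516 = 0.01630 M, so pOH = 1.79 and pH = 14.00 - 1.79 = 12.21.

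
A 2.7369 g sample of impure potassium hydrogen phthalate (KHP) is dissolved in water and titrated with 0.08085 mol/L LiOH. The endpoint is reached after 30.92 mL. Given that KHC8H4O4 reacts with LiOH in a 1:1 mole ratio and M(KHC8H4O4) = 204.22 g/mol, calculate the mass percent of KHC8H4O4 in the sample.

18.7%

n(LiOH) = 0.08085 x 0.03092 = 0.002500 mol.
n(KHC8H4O4) = 0.002500 / 1 = 0.002500 mol.
mass of KHC8H4O4 = 0.002500 x 204.22 = 0.5105 g.
% purity = 0.5105 / 2.7369 x 100 = 18.7%.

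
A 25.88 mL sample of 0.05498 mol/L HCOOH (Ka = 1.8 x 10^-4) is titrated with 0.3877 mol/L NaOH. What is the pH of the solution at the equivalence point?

n(HCOOH) = 0.05498 x 0.02588 = 0.001423 mol; V(NaOH) at equivalence = 0.001423/0.3877 = 0.003670 L.
At equivalence all the acid is converted to HCOO-; total volume = 0.02588 + 0.003670 = 0.02955 L, so [HCOO-] = 0.001423/0.02955 = 0.04815 M.
Kb = Kw/Ka = 1.0e-14 / 1.8 x 10^-4 = 5.56e-11.
[OH^-] = sqrt(Kb x [HCOO-]) = sqrt(5.56e-11 x 0.04815) = 1.64e-6 M.
pOH = 5.79, so pH = 14.00 - 5.79 = 8.21.

8.21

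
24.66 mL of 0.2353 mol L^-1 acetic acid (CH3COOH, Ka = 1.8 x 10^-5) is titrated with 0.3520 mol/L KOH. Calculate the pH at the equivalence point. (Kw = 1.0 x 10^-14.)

8.95

n(CH3COOH) = 0.2353 x 0.02466 = 0.005802 mol; V(KOH) at equivalence = 0.005802/0.3520 = 0.01648 L.
At equivalence all the acid is converted to CH3COO-; total volume = 0.02466 + 0.01648 = 0.04114 L, so [CH3COO-] = 0.005802/0.04114 = 0.1410 M.
Kb = Kw/Ka = 1.0e-14 / 1.8 x 10^-5 = 5.56e-10.
[OH^-] = sqrt(Kb x [CH3COO-]) = sqrt(5.56e-10 x 0.1410) = 8.85e-6 M.
pOH = 5.05, so pH = 14.00 - 5.05 = 8.95.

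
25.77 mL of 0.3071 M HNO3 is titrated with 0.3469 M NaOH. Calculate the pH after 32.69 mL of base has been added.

n(acid) = 0.3071 x 0.02577 = 0.007914 mol; n(NaOH) added = 0.3469 x 0.03269 = 0.01134 mol.
Base is in excess by 0.01134 - 0.007914 = 0.003426 mol in a total volume of 0.05846 L.
[OH^-] = 0.003426/0.05846 = 0.05861 M, so pOH = 1.23 and pH = 14.00 - 1.23 = 12.77.

12.77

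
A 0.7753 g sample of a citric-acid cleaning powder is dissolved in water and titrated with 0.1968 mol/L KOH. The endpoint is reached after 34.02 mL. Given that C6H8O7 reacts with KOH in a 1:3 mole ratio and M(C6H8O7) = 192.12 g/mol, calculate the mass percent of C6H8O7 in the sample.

55.3%

n(KOH) = 0.1968 x 0.03402 = 0.006695 mol.
n(C6H8O7) = 0.006695 / 3 = 0.002232 mol.
mass of C6H8O7 = 0.002232 x 192.12 = 0.4288 g.
% purity = 0.4288 / 0.7753 x 100 = 55.3%.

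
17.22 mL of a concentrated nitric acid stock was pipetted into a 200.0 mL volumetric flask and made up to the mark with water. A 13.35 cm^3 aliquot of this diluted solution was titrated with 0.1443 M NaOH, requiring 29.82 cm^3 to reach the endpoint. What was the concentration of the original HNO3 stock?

n(NaOH) = 0.1443 x 0.02982 = 0.004303 mol.
n(HNO3) in the aliquot = 0.004303 mol.
[diluted HNO3] = 0.004303 / 0.01335 = 0.3223 M.
Dilution factor = 200.0/17.22 = 11.61, so [stock] = 0.3223 x 11.61 = 3.74 M.

3.74 M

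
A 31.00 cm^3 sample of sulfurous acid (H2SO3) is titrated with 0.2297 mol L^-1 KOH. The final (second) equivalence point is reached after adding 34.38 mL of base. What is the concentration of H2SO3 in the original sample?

0.127 M

n(KOH) = 0.2297 x 0.03438 = 0.007897 mol.
At the final (second) equivalence point, 2 mol OH^- react per mol H2SO3, so n(H2SO3) = 0.007897 / 2 = 0.003949 mol.
[H2SO3] = 0.003949 / 0.03100 L = 0.127 M.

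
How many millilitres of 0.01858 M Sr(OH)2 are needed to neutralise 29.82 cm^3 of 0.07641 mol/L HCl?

n(HCl) = 0.07641 mol/L x 0.02982 L = 0.002279 mol.
The neutralisation is 2 HCl : 1 Sr(OH)2, so n(Sr(OH)2) = 0.002279 x 1/2 = 0.001139 mol.
V(Sr(OH)2) = 0.001139 / 0.01858 = 0.06132 L = 61.3 mL.

61.3 mL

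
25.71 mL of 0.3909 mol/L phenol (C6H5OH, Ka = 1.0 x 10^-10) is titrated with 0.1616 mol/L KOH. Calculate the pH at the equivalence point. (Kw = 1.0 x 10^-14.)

11.53

n(C6H5OH) = 0.3909 x 0.02571 = 0.01005 mol; V(KOH) at equivalence = 0.01005/0.1616 = 0.06219 L.
At equivalence all the acid is converted to C6H5O-; total volume = 0.02571 + 0.06219 = 0.08790 L, so [C6H5O-] = 0.01005/0.08790 = 0.1143 M.
Kb = Kw/Ka = 1.0e-14 / 1.0 x 10^-10 = 0.000100.
[OH^-] = sqrt(Kb x [C6H5O-]) = sqrt(0.000100 x 0.1143) = 0.00338 M.
pOH = 2.47, so pH = 14.00 - 2.47 = 11.53.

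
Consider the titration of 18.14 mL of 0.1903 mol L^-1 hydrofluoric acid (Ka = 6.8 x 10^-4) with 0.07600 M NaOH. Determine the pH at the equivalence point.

7.95

n(HF) = 0.1903 x 0.01814 = 0.003452 mol; V(NaOH) at equivalence = 0.003452/0.07600 = 0.04542 L.
At equivalence all the acid is converted to F-; total volume = 0.01814 + 0.04542 = 0.06356 L, so [F-] = 0.003452/0.06356 = 0.05431 M.
Kb = Kw/Ka = 1.0e-14 / 6.8 x 10^-4 = 1.47e-11.
[OH^-] = sqrt(Kb x [F-]) = sqrt(1.47e-11 x 0.05431) = 8.94e-7 M.
pOH = 6.05, so pH = 14.00 - 6.05 = 7.95.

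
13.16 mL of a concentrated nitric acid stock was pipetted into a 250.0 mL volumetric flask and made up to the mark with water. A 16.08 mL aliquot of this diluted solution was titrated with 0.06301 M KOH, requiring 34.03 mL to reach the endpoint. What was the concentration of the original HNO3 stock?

n(KOH) = 0.06301 x 0.03403 = 0.002144 mol.
n(HNO3) in the aliquot = 0.002144 mol.
[diluted HNO3] = 0.002144 / 0.01608 = 0.1333 M.
Dilution factor = 250.0/13.16 = 19.00, so [stock] = 0.1333 x 19.00 = 2.53 M.

2.53 M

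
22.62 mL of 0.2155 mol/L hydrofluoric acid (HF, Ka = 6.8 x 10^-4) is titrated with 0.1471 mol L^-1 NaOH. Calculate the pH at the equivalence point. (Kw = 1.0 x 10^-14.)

8.05

n(HF) = 0.2155 x 0.02262 = 0.004875 mol; V(NaOH) at equivalence = 0.004875/0.1471 = 0.03314 L.
At equivalence all the acid is converted to F-; total volume = 0.02262 + 0.03314 = 0.05576 L, so [F-] = 0.004875/0.05576 = 0.08742 M.
Kb = Kw/Ka = 1.0e-14 / 6.8 x 10^-4 = 1.47e-11.
[OH^-] = sqrt(Kb x [F-]) = sqrt(1.47e-11 x 0.08742) = 1.13e-6 M.
pOH = 5.95, so pH = 14.00 - 5.95 = 8.05.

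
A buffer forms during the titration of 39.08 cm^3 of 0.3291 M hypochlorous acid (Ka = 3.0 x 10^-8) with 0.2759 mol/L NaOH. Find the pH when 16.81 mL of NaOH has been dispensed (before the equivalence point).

Initial n(HClO) = 0.3291 x 0.03908 = 0.01286 mol.
n(NaOH) added = 0.2759 x 0.01681 = 0.004638 mol, converting that many moles of HClO to ClO-.
Remaining n(HClO) = 0.008223 mol; n(ClO-) = 0.004638 mol.
By Henderson-Hasselbalch, pH = pKa + log([A^-]/[HA]) = 7.52 + log(0.004638/0.008223) = 7.52 + (-0.25) = 7.27.

7.27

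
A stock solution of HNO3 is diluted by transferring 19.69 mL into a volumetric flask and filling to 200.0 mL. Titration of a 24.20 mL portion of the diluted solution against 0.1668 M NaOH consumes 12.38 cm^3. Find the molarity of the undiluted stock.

n(NaOH) = 0.1668 x 0.01238 = 0.002065 mol.
n(HNO3) in the aliquot = 0.002065 mol.
[diluted HNO3] = 0.002065 / 0.02420 = 0.08533 M.
Dilution factor = 200.0/19.69 = 10.16, so [stock] = 0.08533 x 10.16 = 0.867 M.

0.867 M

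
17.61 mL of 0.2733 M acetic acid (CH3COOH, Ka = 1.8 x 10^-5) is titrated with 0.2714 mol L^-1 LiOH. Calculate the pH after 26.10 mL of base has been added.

n(acid) = 0.2733 x 0.01761 = 0.004813 mol; n(LiOH) added = 0.2714 x 0.02610 = 0.007084 mol.
Base is in excess by 0.007084 - 0.004813 = 0.002271 mol in a total volume of 0.04371 L.
[OH^-] = 0.002271/0.04371 = 0.05195 M, so pOH = 1.28 and pH = 14.00 - 1.28 = 12.72.

12.72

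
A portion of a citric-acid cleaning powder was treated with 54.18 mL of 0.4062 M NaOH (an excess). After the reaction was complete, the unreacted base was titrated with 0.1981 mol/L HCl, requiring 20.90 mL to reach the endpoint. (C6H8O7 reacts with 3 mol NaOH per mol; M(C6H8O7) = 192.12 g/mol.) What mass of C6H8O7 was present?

Total n(NaOH) added = 0.4062 x 0.05418 = 0.02201 mol.
n(HCl) used = 0.1981 x 0.02090 = 0.004140 mol, which equals the excess n(NaOH).
So n(NaOH) consumed by the sample = 0.02201 - 0.004140 = 0.01787 mol.
n(C6H8O7) = 0.01787 / 3 = 0.005956 mol.
mass = 0.005956 mol x 192.12 g/mol = 1.14 g.

1.14 g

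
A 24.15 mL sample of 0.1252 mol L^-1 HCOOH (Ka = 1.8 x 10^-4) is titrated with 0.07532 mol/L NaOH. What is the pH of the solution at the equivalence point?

8.21

n(HCOOH) = 0.1252 x 0.02415 = 0.003024 mol; V(NaOH) at equivalence = 0.003024/0.07532 = 0.04014 L.
At equivalence all the acid is converted to HCOO-; total volume = 0.02415 + 0.04014 = 0.06429 L, so [HCOO-] = 0.003024/0.06429 = 0.04703 M.
Kb = Kw/Ka = 1.0e-14 / 1.8 x 10^-4 = 5.56e-11.
[OH^-] = sqrt(Kb x [HCOO-]) = sqrt(5.56e-11 x 0.04703) = 1.62e-6 M.
pOH = 5.79, so pH = 14.00 - 5.79 = 8.21.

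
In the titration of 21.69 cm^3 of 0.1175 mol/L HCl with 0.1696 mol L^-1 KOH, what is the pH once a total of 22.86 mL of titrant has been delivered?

n(acid) = 0.1175 x 0.02169 = 0.002549 mol; n(KOH) added = 0.1696 x 0.02286 = 0.003877 mol.
Base is in excess by 0.003877 - 0.002549 = 0.001328 mol in a total volume of 0.04455 L.
[OH^-] = 0.001328/0.04455 = 0.02982 M, so pOH = 1.53 and pH = 14.00 - 1.53 = 12.47.

12.47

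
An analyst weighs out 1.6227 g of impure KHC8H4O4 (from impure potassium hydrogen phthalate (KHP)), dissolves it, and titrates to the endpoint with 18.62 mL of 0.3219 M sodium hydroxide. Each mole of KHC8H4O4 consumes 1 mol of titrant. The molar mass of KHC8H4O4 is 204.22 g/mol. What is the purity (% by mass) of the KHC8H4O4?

n(NaOH) = 0.3219 x 0.01862 = 0.005994 mol.
n(KHC8H4O4) = 0.005994 / 1 = 0.005994 mol.
mass of KHC8H4O4 = 0.005994 x 204.22 = 1.224 g.
% purity = 1.224 / 1.6227 x 100 = 75.4%.

75.4%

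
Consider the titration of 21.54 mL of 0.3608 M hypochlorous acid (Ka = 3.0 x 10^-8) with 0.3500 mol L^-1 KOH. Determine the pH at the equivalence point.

10.39

n(HClO) = 0.3608 x 0.02154 = 0.007772 mol; V(KOH) at equivalence = 0.007772/0.3500 = 0.02220 L.
At equivalence all the acid is converted to ClO-; total volume = 0.02154 + 0.02220 = 0.04374 L, so [ClO-] = 0.007772/0.04374 = 0.1777 M.
Kb = Kw/Ka = 1.0e-14 / 3.0 x 10^-8 = 3.33e-7.
[OH^-] = sqrt(Kb x [ClO-]) = sqrt(3.33e-7 x 0.1777) = 0.000243 M.
pOH = 3.61, so pH = 14.00 - 3.61 = 10.39.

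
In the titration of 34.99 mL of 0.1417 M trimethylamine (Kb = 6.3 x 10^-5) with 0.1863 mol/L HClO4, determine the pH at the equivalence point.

5.45

n((CH3)3N) = 0.1417 x 0.03499 = 0.004958 mol; V(HClO4) at equivalence = 0.004958/0.1863 = 0.02661 L.
At equivalence the base is fully converted to (CH3)3NH+; total volume = 0.06160 L, so [(CH3)3NH+] = 0.004958/0.06160 = 0.08048 M.
Ka((CH3)3NH+) = Kw/Kb = 1.0e-14 / 6.3 x 10^-5 = 1.59e-10.
[H^+] = sqrt(Ka x [(CH3)3NH+]) = sqrt(1.59e-10 x 0.08048) = 3.57e-6 M.
pH = -log(3.57e-6) = 5.45.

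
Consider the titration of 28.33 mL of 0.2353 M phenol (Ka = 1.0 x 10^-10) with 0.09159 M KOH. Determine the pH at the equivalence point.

11.41

n(C6H5OH) = 0.2353 x 0.02833 = 0.006666 mol; V(KOH) at equivalence = 0.006666/0.09159 = 0.07278 L.
At equivalence all the acid is converted to C6H5O-; total volume = 0.02833 + 0.07278 = 0.1011 L, so [C6H5O-] = 0.006666/0.1011 = 0.06593 M.
Kb = Kw/Ka = 1.0e-14 / 1.0 x 10^-10 = 0.000100.
[OH^-] = sqrt(Kb x [C6H5O-]) = sqrt(0.000100 x 0.06593) = 0.00257 M.
pOH = 2.59, so pH = 14.00 - 2.59 = 11.41.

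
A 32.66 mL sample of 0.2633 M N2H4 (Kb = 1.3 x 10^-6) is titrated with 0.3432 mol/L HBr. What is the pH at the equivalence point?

4.47

n(N2H4) = 0.2633 x 0.03266 = 0.008599 mol; V(HBr) at equivalence = 0.008599/0.3432 = 0.02506 L.
At equivalence the base is fully converted to N2H5+; total volume = 0.05772 L, so [N2H5+] = 0.008599/0.05772 = 0.1490 M.
Ka(N2H5+) = Kw/Kb = 1.0e-14 / 1.3 x 10^-6 = 7.69e-9.
[H^+] = sqrt(Ka x [N2H5+]) = sqrt(7.69e-9 x 0.1490) = 3.39e-5 M.
pH = -log(3.39e-5) = 4.47.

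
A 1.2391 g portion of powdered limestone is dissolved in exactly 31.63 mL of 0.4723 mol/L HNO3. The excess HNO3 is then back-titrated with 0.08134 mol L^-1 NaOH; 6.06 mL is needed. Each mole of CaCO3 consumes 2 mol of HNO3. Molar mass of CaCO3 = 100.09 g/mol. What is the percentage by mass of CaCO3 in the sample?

58.3%

Total n(HNO3) added = 0.4723 x 0.03163 = 0.01494 mol.
n(NaOH) used = 0.08134 x 0.006060 = 0.0004929 mol, which equals the excess n(HNO3).
So n(HNO3) consumed by the sample = 0.01494 - 0.0004929 = 0.01445 mol.
n(CaCO3) = 0.01445 / 2 = 0.007223 mol.
mass CaCO3 = 0.007223 x 100.09 = 0.7229 g, so %CaCO3 = 0.7229/1.2391 x 100 = 58.3%.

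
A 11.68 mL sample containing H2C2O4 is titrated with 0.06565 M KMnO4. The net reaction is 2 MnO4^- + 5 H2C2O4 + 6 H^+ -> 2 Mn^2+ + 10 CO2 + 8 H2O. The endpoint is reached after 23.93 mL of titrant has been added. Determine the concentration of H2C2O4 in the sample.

n(KMnO4) = 0.06565 x 0.02393 = 0.001571 mol.
From the balanced equation, 2 mol KMnO4 reacts with 5 mol H2C2O4, so n(H2C2O4) = 0.001571 x 5/2 = 0.003928 mol.
[H2C2O4] = 0.003928 / 0.01168 L = 0.336 M.

0.336 M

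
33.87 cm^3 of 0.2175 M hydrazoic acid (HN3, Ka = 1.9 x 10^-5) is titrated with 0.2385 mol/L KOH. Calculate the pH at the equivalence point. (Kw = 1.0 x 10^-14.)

n(HN3) = 0.2175 x 0.03387 = 0.007367 mol; V(KOH) at equivalence = 0.007367/0.2385 = 0.03089 L.
At equivalence all the acid is converted to N3-; total volume = 0.03387 + 0.03089 = 0.06476 L, so [N3-] = 0.007367/0.06476 = 0.1138 M.
Kb = Kw/Ka = 1.0e-14 / 1.9 x 10^-5 = 5.26e-10.
[OH^-] = sqrt(Kb x [N3-]) = sqrt(5.26e-10 x 0.1138) = 7.74e-6 M.
pOH = 5.11, so pH = 14.00 - 5.11 = 8.89.

8.89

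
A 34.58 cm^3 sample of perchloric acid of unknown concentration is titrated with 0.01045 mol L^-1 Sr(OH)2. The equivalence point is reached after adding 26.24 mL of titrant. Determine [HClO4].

n(Sr(OH)2) delivered = 0.01045 x 0.02624 = 0.0002742 mol.
The reaction is 2 HClO4 + 1 Sr(OH)2, so n(HClO4) = 0.0002742 x 2/1 = 0.0005484 mol.
[HClO4] = 0.0005484 mol / 0.03458 L = 0.0159 M.

0.0159 M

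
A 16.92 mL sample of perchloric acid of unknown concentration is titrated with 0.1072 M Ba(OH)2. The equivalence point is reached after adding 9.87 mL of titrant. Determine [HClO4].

n(Ba(OH)2) delivered = 0.1072 x 0.009870 = 0.001058 mol.
The reaction is 2 HClO4 + 1 Ba(OH)2, so n(HClO4) = 0.001058 x 2/1 = 0.002116 mol.
[HClO4] = 0.002116 mol / 0.01692 L = 0.125 M.

0.125 M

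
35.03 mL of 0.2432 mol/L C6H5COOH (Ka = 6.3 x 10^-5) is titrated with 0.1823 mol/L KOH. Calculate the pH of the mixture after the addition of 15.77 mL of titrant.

Initial n(C6H5COOH) = 0.2432 x 0.03503 = 0.008519 mol.
n(KOH) added = 0.1823 x 0.01577 = 0.002875 mol, converting that many moles of C6H5COOH to C6H5COO-.
Remaining n(C6H5COOH) = 0.005644 mol; n(C6H5COO-) = 0.002875 mol.
By Henderson-Hasselbalch, pH = pKa + log([A^-]/[HA]) = 4.20 + log(0.002875/0.005644) = 4.20 + (-0.29) = 3.91.

3.91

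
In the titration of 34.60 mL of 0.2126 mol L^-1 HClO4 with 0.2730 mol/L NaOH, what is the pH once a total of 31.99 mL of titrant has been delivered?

12.32

n(acid) = 0.2126 x 0.03460 = 0.007356 mol; n(NaOH) added = 0.2730 x 0.03199 = 0.008733 mol.
Base is in excess by 0.008733 - 0.007356 = 0.001377 mol in a total volume of 0.06659 L.
[OH^-] = 0.001377/0.06659 = 0.02068 M, so pOH = 1.68 and pH = 14.00 - 1.68 = 12.32.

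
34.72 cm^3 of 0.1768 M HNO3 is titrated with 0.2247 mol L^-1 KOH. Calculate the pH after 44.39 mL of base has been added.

12.69

n(acid) = 0.1768 x 0.03472 = 0.006138 mol; n(KOH) added = 0.2247 x 0.04439 = 0.009974 mol.
Base is in excess by 0.009974 - 0.006138 = 0.003836 mol in a total volume of 0.07911 L.
[OH^-] = 0.003836/0.07911 = 0.04849 M, so pOH = 1.31 and pH = 14.00 - 1.31 = 12.69.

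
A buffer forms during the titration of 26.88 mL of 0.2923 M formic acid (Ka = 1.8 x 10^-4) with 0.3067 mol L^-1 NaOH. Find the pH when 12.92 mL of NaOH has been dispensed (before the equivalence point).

3.75

Initial n(HCOOH) = 0.2923 x 0.02688 = 0.007857 mol.
n(NaOH) added = 0.3067 x 0.01292 = 0.003963 mol, converting that many moles of HCOOH to HCOO-.
Remaining n(HCOOH) = 0.003894 mol; n(HCOO-) = 0.003963 mol.
By Henderson-Hasselbalch, pH = pKa + log([A^-]/[HA]) = 3.74 + log(0.003963/0.003894) = 3.74 + (+0.01) = 3.75.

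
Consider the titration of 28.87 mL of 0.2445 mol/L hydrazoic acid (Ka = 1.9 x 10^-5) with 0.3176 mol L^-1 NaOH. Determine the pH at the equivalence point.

n(HN3) = 0.2445 x 0.02887 = 0.007059 mol; V(NaOH) at equivalence = 0.007059/0.3176 = 0.02223 L.
At equivalence all the acid is converted to N3-; total volume = 0.02887 + 0.02223 = 0.05110 L, so [N3-] = 0.007059/0.05110 = 0.1381 M.
Kb = Kw/Ka = 1.0e-14 / 1.9 x 10^-5 = 5.26e-10.
[OH^-] = sqrt(Kb x [N3-]) = sqrt(5.26e-10 x 0.1381) = 8.53e-6 M.
pOH = 5.07, so pH = 14.00 - 5.07 = 8.93.

8.93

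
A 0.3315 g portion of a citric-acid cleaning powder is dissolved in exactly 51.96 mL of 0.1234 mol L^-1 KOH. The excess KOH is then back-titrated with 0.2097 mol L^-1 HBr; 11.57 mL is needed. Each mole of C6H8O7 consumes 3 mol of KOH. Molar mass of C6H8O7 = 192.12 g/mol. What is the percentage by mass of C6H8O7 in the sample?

Total n(KOH) added = 0.1234 x 0.05196 = 0.006412 mol.
n(HBr) used = 0.2097 x 0.01157 = 0.002426 mol, which equals the excess n(KOH).
So n(KOH) consumed by the sample = 0.006412 - 0.002426 = 0.003986 mol.
n(C6H8O7) = 0.003986 / 3 = 0.001329 mol.
mass C6H8O7 = 0.001329 x 192.12 = 0.2552 g, so %C6H8O7 = 0.2552/0.3315 x 100 = 77.0%.

77.0%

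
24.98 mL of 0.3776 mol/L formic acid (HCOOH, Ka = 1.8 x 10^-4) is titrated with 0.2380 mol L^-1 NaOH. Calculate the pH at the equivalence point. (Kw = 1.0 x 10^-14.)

n(HCOOH) = 0.3776 x 0.02498 = 0.009432 mol; V(NaOH) at equivalence = 0.009432/0.2380 = 0.03963 L.
At equivalence all the acid is converted to HCOO-; total volume = 0.02498 + 0.03963 = 0.06461 L, so [HCOO-] = 0.009432/0.06461 = 0.1460 M.
Kb = Kw/Ka = 1.0e-14 / 1.8 x 10^-4 = 5.56e-11.
[OH^-] = sqrt(Kb x [HCOO-]) = sqrt(5.56e-11 x 0.1460) = 2.85e-6 M.
pOH = 5.55, so pH = 14.00 - 5.55 = 8.45.

8.45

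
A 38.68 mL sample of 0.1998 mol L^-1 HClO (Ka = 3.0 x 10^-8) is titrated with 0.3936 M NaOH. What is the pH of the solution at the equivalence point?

10.32

n(HClO) = 0.1998 x 0.03868 = 0.007728 mol; V(NaOH) at equivalence = 0.007728/0.3936 = 0.01963 L.
At equivalence all the acid is converted to ClO-; total volume = 0.03868 + 0.01963 = 0.05831 L, so [ClO-] = 0.007728/0.05831 = 0.1325 M.
Kb = Kw/Ka = 1.0e-14 / 3.0 x 10^-8 = 3.33e-7.
[OH^-] = sqrt(Kb x [ClO-]) = sqrt(3.33e-7 x 0.1325) = 0.000210 M.
pOH = 3.68, so pH = 14.00 - 3.68 = 10.32.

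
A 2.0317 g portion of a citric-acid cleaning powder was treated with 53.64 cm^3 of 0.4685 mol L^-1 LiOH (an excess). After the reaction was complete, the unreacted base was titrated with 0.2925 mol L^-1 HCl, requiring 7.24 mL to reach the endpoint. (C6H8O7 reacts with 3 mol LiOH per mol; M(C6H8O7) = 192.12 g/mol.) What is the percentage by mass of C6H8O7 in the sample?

72.5%

Total n(LiOH) added = 0.4685 x 0.05364 = 0.02513 mol.
n(HCl) used = 0.2925 x 0.007240 = 0.002118 mol, which equals the excess n(LiOH).
So n(LiOH) consumed by the sample = 0.02513 - 0.002118 = 0.02301 mol.
n(C6H8O7) = 0.02301 / 3 = 0.007671 mol.
mass C6H8O7 = 0.007671 x 192.12 = 1.474 g, so %C6H8O7 = 1.474/2.0317 x 100 = 72.5%.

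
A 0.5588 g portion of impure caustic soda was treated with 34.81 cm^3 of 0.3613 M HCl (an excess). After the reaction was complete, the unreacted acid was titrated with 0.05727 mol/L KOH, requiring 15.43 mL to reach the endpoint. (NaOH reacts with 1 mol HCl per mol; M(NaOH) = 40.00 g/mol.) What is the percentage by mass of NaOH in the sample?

Total n(HCl) added = 0.3613 x 0.03481 = 0.01258 mol.
n(KOH) used = 0.05727 x 0.01543 = 0.0008837 mol, which equals the excess n(HCl).
So n(HCl) consumed by the sample = 0.01258 - 0.0008837 = 0.01169 mol.
n(NaOH) = 0.01169 / 1 = 0.01169 mol.
mass NaOH = 0.01169 x 40.00 = 0.4677 g, so %NaOH = 0.4677/0.5588 x 100 = 83.7%.

83.7%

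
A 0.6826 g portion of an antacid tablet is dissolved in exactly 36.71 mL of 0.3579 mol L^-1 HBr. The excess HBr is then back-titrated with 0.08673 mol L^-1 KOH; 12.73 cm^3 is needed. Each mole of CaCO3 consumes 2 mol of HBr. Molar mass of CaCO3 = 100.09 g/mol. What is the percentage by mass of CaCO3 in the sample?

Total n(HBr) added = 0.3579 x 0.03671 = 0.01314 mol.
n(KOH) used = 0.08673 x 0.01273 = 0.001104 mol, which equals the excess n(HBr).
So n(HBr) consumed by the sample = 0.01314 - 0.001104 = 0.01203 mol.
n(CaCO3) = 0.01203 / 2 = 0.006017 mol.
mass CaCO3 = 0.006017 x 100.09 = 0.6023 g, so %CaCO3 = 0.6023/0.6826 x 100 = 88.2%.

88.2%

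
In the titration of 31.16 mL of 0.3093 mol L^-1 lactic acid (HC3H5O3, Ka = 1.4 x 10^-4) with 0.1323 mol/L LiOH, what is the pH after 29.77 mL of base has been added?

3.69

Initial n(HC3H5O3) = 0.3093 x 0.03116 = 0.009638 mol.
n(LiOH) added = 0.1323 x 0.02977 = 0.003939 mol, converting that many moles of HC3H5O3 to C3H5O3-.
Remaining n(HC3H5O3) = 0.005699 mol; n(C3H5O3-) = 0.003939 mol.
By Henderson-Hasselbalch, pH = pKa + log([A^-]/[HA]) = 3.85 + log(0.003939/0.005699) = 3.85 + (-0.16) = 3.69.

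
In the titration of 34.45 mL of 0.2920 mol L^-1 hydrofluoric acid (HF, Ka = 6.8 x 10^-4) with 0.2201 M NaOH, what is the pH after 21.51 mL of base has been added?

3.12

Initial n(HF) = 0.2920 x 0.03445 = 0.01006 mol.
n(NaOH) added = 0.2201 x 0.02151 = 0.004734 mol, converting that many moles of HF to F-.
Remaining n(HF) = 0.005325 mol; n(F-) = 0.004734 mol.
By Henderson-Hasselbalch, pH = pKa + log([A^-]/[HA]) = 3.17 + log(0.004734/0.005325) = 3.17 + (-0.05) = 3.12.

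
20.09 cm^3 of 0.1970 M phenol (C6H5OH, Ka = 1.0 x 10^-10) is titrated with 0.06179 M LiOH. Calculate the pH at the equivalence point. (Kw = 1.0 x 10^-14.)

n(C6H5OH) = 0.1970 x 0.02009 = 0.003958 mol; V(LiOH) at equivalence = 0.003958/0.06179 = 0.06405 L.
At equivalence all the acid is converted to C6H5O-; total volume = 0.02009 + 0.06405 = 0.08414 L, so [C6H5O-] = 0.003958/0.08414 = 0.04704 M.
Kb = Kw/Ka = 1.0e-14 / 1.0 x 10^-10 = 0.000100.
[OH^-] = sqrt(Kb x [C6H5O-]) = sqrt(0.000100 x 0.04704) = 0.00217 M.
pOH = 2.66, so pH = 14.00 - 2.66 = 11.34.

11.34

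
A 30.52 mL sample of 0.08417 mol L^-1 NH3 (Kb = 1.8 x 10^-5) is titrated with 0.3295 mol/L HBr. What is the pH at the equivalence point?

5.21

n(NH3) = 0.08417 x 0.03052 = 0.002569 mol; V(HBr) at equivalence = 0.002569/0.3295 = 0.007796 L.
At equivalence the base is fully converted to NH4+; total volume = 0.03832 L, so [NH4+] = 0.002569/0.03832 = 0.06704 M.
Ka(NH4+) = Kw/Kb = 1.0e-14 / 1.8 x 10^-5 = 5.56e-10.
[H^+] = sqrt(Ka x [NH4+]) = sqrt(5.56e-10 x 0.06704) = 6.10e-6 M.
pH = -log(6.10e-6) = 5.21.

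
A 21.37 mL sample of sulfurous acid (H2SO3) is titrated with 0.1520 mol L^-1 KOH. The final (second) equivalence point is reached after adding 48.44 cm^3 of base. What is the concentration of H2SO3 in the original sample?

n(KOH) = 0.1520 x 0.04844 = 0.007363 mol.
At the final (second) equivalence point, 2 mol OH^- react per mol H2SO3, so n(H2SO3) = 0.007363 / 2 = 0.003681 mol.
[H2SO3] = 0.003681 / 0.02137 L = 0.172 M.

0.172 M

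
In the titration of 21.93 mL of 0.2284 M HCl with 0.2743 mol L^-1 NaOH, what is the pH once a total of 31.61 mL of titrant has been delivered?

12.84

n(acid) = 0.2284 x 0.02193 = 0.005009 mol; n(NaOH) added = 0.2743 x 0.03161 = 0.008671 mol.
Base is in excess by 0.008671 - 0.005009 = 0.003662 mol in a total volume of 0.05354 L.
[OH^-] = 0.003662/0.05354 = 0.06839 M, so pOH = 1.16 and pH = 14.00 - 1.16 = 12.84.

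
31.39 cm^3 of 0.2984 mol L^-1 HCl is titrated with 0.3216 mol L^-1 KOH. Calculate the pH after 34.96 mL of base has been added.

12.45

n(acid) = 0.2984 x 0.03139 = 0.009367 mol; n(KOH) added = 0.3216 x 0.03496 = 0.01124 mol.
Base is in excess by 0.01124 - 0.009367 = 0.001876 mol in a total volume of 0.06635 L.
[OH^-] = 0.001876/0.06635 = 0.02828 M, so pOH = 1.55 and pH = 14.00 - 1.55 = 12.45.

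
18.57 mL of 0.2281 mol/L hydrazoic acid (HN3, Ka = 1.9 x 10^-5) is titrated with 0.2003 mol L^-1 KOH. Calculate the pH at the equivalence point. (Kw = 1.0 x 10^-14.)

n(HN3) = 0.2281 x 0.01857 = 0.004236 mol; V(KOH) at equivalence = 0.004236/0.2003 = 0.02115 L.
At equivalence all the acid is converted to N3-; total volume = 0.01857 + 0.02115 = 0.03972 L, so [N3-] = 0.004236/0.03972 = 0.1066 M.
Kb = Kw/Ka = 1.0e-14 / 1.9 x 10^-5 = 5.26e-10.
[OH^-] = sqrt(Kb x [N3-]) = sqrt(5.26e-10 x 0.1066) = 7.49e-6 M.
pOH = 5.13, so pH = 14.00 - 5.13 = 8.87.

8.87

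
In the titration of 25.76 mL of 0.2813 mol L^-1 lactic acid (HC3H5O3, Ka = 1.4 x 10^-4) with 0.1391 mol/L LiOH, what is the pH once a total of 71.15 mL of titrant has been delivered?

12.44

n(acid) = 0.2813 x 0.02576 = 0.007246 mol; n(LiOH) added = 0.1391 x 0.07115 = 0.009897 mol.
Base is in excess by 0.009897 - 0.007246 = 0.002651 mol in a total volume of 0.09691 L.
[OH^-] = 0.002651/0.09691 = 0.02735 M, so pOH = 1.56 and pH = 14.00 - 1.56 = 12.44.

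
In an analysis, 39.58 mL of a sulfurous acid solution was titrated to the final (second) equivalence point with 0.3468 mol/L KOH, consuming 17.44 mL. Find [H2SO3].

n(KOH) = 0.3468 x 0.01744 = 0.006048 mol.
At the final (second) equivalence point, 2 mol OH^- react per mol H2SO3, so n(H2SO3) = 0.006048 / 2 = 0.003024 mol.
[H2SO3] = 0.003024 / 0.03958 L = 0.0764 M.

0.0764 M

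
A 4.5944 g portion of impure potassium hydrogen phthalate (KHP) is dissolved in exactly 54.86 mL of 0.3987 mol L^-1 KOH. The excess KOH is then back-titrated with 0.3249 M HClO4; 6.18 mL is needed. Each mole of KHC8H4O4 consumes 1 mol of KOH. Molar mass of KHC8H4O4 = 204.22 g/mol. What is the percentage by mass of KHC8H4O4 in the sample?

88.3%

Total n(KOH) added = 0.3987 x 0.05486 = 0.02187 mol.
n(HClO4) used = 0.3249 x 0.006180 = 0.002008 mol, which equals the excess n(KOH).
So n(KOH) consumed by the sample = 0.02187 - 0.002008 = 0.01986 mol.
n(KHC8H4O4) = 0.01986 / 1 = 0.01986 mol.
mass KHC8H4O4 = 0.01986 x 204.22 = 4.057 g, so %KHC8H4O4 = 4.057/4.5944 x 100 = 88.3%.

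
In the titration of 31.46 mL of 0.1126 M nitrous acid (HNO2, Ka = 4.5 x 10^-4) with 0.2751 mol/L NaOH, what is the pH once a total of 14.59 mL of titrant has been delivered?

n(acid) = 0.1126 x 0.03146 = 0.003542 mol; n(NaOH) added = 0.2751 x 0.01459 = 0.004014 mol.
Base is in excess by 0.004014 - 0.003542 = 0.0004713 mol in a total volume of 0.04605 L.
[OH^-] = 0.0004713/0.04605 = 0.01023 M, so pOH = 1.99 and pH = 14.00 - 1.99 = 12.01.

12.01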